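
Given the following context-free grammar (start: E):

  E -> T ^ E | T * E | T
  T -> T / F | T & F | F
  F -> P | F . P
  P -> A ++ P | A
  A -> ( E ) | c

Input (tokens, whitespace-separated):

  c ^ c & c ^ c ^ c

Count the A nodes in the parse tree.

[E [T [F [P [A c]]]] ^ [E [T [T [F [P [A c]]]] & [F [P [A c]]]] ^ [E [T [F [P [A c]]]] ^ [E [T [F [P [A c]]]]]]]]

5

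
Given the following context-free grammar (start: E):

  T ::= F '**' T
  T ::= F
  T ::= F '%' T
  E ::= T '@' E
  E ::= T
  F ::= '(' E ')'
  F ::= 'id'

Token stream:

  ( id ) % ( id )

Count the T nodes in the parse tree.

4

[E [T [F ( [E [T [F id]]] )] % [T [F ( [E [T [F id]]] )]]]]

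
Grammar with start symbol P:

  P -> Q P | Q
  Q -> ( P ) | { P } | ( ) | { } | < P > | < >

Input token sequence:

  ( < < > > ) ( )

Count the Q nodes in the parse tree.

[P [Q ( [P [Q < [P [Q < >]] >]] )] [P [Q ( )]]]

4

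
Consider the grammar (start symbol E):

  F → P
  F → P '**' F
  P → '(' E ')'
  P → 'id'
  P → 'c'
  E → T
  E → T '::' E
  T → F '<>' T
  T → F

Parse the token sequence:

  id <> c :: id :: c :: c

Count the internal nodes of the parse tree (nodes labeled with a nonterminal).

19

[E [T [F [P id]] <> [T [F [P c]]]] :: [E [T [F [P id]]] :: [E [T [F [P c]]] :: [E [T [F [P c]]]]]]]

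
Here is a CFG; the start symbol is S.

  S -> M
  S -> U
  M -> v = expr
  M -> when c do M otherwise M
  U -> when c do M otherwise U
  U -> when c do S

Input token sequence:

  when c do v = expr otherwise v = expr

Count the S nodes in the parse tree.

[S [M when c do [M v = expr] otherwise [M v = expr]]]

1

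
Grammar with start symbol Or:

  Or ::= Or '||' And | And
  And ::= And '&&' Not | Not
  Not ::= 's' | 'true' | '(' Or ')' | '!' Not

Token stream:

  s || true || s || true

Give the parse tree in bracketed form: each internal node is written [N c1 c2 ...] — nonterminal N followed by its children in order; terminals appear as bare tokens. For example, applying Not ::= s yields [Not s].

[Or [Or [Or [Or [And [Not s]]] || [And [Not true]]] || [And [Not s]]] || [And [Not true]]]

Or
Or || And
Or || And || And
Or || And || And || And
And || And || And || And
Not || And || And || And
s || And || And || And
s || Not || And || And
s || true || And || And
s || true || Not || And
s || true || s || And
s || true || s || Not
s || true || s || true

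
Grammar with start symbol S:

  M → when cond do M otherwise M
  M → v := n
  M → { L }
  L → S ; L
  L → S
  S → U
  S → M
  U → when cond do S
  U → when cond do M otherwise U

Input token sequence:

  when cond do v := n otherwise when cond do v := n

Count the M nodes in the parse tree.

2

[S [U when cond do [M v := n] otherwise [U when cond do [S [M v := n]]]]]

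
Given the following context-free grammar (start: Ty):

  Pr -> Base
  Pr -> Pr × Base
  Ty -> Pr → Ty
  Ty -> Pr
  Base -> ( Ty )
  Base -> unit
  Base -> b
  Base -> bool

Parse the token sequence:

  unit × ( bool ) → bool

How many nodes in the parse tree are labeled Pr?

[Ty [Pr [Pr [Base unit]] × [Base ( [Ty [Pr [Base bool]]] )]] → [Ty [Pr [Base bool]]]]

4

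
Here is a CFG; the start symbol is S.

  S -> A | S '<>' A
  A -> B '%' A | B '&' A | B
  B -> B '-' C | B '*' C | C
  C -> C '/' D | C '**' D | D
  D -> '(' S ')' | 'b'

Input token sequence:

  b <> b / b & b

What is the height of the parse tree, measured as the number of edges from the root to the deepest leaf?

[S [S [A [B [C [D b]]]]] <> [A [B [C [C [D b]] / [D b]]] & [A [B [C [D b]]]]]]

6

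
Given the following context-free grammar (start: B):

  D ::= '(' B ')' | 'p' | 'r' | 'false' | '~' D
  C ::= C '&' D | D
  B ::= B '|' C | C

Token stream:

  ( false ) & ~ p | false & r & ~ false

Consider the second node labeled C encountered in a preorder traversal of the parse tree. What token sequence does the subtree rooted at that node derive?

( false )

[B [B [C [C [D ( [B [C [D false]]] )]] & [D ~ [D p]]]] | [C [C [C [D false]] & [D r]] & [D ~ [D false]]]]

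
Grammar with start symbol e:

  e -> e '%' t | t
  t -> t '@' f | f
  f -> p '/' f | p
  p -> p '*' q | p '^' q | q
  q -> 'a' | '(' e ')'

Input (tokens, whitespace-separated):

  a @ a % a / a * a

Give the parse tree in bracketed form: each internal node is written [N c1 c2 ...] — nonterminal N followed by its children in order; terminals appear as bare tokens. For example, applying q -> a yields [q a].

[e [e [t [t [f [p [q a]]]] @ [f [p [q a]]]]] % [t [f [p [q a]] / [f [p [p [q a]] * [q a]]]]]]

e
e % t
t % t
t @ f % t
f @ f % t
p @ f % t
q @ f % t
a @ f % t
a @ p % t
a @ q % t
a @ a % t
a @ a % f
a @ a % p / f
a @ a % q / f
a @ a % a / f
a @ a % a / p
a @ a % a / p * q
a @ a % a / q * q
a @ a % a / a * q
a @ a % a / a * a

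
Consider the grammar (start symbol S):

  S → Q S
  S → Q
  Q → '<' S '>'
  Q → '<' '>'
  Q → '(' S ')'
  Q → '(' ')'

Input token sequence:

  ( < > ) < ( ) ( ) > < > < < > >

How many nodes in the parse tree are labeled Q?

8

[S [Q ( [S [Q < >]] )] [S [Q < [S [Q ( )] [S [Q ( )]]] >] [S [Q < >] [S [Q < [S [Q < >]] >]]]]]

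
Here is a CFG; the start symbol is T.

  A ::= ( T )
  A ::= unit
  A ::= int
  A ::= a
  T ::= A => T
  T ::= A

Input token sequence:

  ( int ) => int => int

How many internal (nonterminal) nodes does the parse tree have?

[T [A ( [T [A int]] )] => [T [A int] => [T [A int]]]]

8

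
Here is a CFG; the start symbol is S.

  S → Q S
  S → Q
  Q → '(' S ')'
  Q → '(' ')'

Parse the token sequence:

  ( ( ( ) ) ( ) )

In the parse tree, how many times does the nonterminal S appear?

[S [Q ( [S [Q ( [S [Q ( )]] )] [S [Q ( )]]] )]]

4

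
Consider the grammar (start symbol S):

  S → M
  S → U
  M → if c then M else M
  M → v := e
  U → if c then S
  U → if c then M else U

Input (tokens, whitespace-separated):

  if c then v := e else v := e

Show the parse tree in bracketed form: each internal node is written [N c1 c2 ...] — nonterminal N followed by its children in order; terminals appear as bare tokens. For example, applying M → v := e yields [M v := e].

S
M
if c then M else M
if c then v := e else M
if c then v := e else v := e

[S [M if c then [M v := e] else [M v := e]]]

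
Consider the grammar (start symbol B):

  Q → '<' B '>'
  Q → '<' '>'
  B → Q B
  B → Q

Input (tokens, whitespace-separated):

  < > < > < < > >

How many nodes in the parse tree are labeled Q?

4

[B [Q < >] [B [Q < >] [B [Q < [B [Q < >]] >]]]]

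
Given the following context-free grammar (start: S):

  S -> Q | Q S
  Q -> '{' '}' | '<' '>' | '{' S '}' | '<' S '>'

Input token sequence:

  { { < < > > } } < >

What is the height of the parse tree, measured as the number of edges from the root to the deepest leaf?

[S [Q { [S [Q { [S [Q < [S [Q < >]] >]] }]] }] [S [Q < >]]]

8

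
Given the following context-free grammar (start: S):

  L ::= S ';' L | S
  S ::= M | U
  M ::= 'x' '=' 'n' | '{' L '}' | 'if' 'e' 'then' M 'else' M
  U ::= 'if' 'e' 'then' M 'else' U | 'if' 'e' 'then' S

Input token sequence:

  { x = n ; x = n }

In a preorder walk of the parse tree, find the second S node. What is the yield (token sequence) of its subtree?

x = n

[S [M { [L [S [M x = n]] ; [L [S [M x = n]]]] }]]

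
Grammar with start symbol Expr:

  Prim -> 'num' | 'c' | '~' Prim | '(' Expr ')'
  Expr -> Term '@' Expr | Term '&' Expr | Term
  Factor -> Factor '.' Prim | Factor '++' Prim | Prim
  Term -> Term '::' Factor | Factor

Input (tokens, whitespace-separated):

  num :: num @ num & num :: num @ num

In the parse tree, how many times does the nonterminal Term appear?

6

[Expr [Term [Term [Factor [Prim num]]] :: [Factor [Prim num]]] @ [Expr [Term [Factor [Prim num]]] & [Expr [Term [Term [Factor [Prim num]]] :: [Factor [Prim num]]] @ [Expr [Term [Factor [Prim num]]]]]]]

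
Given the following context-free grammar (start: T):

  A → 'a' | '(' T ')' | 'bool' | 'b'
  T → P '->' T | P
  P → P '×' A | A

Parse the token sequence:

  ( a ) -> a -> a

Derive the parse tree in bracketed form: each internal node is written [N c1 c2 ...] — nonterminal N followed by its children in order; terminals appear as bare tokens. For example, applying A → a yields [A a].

T
P -> T
A -> T
( T ) -> T
( P ) -> T
( A ) -> T
( a ) -> T
( a ) -> P -> T
( a ) -> A -> T
( a ) -> a -> T
( a ) -> a -> P
( a ) -> a -> A
( a ) -> a -> a

[T [P [A ( [T [P [A a]]] )]] -> [T [P [A a]] -> [T [P [A a]]]]]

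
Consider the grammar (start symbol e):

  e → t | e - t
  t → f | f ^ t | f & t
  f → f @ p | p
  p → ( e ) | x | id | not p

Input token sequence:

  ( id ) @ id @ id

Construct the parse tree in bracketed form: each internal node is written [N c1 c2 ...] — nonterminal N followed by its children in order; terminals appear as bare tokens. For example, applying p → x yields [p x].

e
t
f
f @ p
f @ p @ p
p @ p @ p
( e ) @ p @ p
( t ) @ p @ p
( f ) @ p @ p
( p ) @ p @ p
( id ) @ p @ p
( id ) @ id @ p
( id ) @ id @ id

[e [t [f [f [f [p ( [e [t [f [p id]]]] )]] @ [p id]] @ [p id]]]]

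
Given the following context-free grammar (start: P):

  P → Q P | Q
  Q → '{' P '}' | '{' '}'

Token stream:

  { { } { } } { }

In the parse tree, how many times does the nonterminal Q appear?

4

[P [Q { [P [Q { }] [P [Q { }]]] }] [P [Q { }]]]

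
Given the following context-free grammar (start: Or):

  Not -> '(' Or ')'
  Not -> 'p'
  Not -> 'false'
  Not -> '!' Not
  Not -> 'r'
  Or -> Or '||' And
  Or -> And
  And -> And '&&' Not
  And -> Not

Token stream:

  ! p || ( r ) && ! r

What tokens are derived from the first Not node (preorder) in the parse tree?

[Or [Or [And [Not ! [Not p]]]] || [And [And [Not ( [Or [And [Not r]]] )]] && [Not ! [Not r]]]]

! p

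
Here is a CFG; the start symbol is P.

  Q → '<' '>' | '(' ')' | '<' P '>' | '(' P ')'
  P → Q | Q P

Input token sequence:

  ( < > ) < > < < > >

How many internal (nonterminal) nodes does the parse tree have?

10

[P [Q ( [P [Q < >]] )] [P [Q < >] [P [Q < [P [Q < >]] >]]]]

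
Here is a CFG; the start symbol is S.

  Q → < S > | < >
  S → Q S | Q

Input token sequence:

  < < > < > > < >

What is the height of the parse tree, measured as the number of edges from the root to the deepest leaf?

[S [Q < [S [Q < >] [S [Q < >]]] >] [S [Q < >]]]

5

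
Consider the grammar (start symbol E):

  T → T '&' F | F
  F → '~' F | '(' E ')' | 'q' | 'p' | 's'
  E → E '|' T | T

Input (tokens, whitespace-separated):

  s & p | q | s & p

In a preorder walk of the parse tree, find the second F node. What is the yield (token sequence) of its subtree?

p

[E [E [E [T [T [F s]] & [F p]]] | [T [F q]]] | [T [T [F s]] & [F p]]]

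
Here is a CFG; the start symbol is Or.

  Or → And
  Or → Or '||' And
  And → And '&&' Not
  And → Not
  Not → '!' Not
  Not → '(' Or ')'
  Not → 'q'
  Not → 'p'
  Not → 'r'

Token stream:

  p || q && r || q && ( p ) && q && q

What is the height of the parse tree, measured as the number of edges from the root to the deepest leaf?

8

[Or [Or [Or [And [Not p]]] || [And [And [Not q]] && [Not r]]] || [And [And [And [And [Not q]] && [Not ( [Or [And [Not p]]] )]] && [Not q]] && [Not q]]]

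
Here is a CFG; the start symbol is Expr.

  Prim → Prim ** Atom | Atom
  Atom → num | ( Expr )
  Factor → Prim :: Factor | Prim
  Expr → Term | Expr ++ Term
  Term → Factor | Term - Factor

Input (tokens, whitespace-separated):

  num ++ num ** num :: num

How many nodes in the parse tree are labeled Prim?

4

[Expr [Expr [Term [Factor [Prim [Atom num]]]]] ++ [Term [Factor [Prim [Prim [Atom num]] ** [Atom num]] :: [Factor [Prim [Atom num]]]]]]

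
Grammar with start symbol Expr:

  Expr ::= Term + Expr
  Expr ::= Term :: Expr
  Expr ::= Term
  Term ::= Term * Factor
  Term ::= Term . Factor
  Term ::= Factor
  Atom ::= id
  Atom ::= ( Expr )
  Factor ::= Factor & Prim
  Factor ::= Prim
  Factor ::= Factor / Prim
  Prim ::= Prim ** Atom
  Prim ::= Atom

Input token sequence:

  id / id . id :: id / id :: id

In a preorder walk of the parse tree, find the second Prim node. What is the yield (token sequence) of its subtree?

id

[Expr [Term [Term [Factor [Factor [Prim [Atom id]]] / [Prim [Atom id]]]] . [Factor [Prim [Atom id]]]] :: [Expr [Term [Factor [Factor [Prim [Atom id]]] / [Prim [Atom id]]]] :: [Expr [Term [Factor [Prim [Atom id]]]]]]]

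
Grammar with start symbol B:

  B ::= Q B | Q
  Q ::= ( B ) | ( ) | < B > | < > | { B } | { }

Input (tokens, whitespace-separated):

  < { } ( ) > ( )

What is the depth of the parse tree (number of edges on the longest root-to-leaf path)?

5

[B [Q < [B [Q { }] [B [Q ( )]]] >] [B [Q ( )]]]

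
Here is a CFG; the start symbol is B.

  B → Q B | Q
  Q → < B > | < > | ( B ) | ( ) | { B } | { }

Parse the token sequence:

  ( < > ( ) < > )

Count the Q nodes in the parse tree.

[B [Q ( [B [Q < >] [B [Q ( )] [B [Q < >]]]] )]]

4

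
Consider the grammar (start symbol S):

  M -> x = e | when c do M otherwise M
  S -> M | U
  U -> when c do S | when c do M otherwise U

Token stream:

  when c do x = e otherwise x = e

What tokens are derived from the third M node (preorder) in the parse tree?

x = e

[S [M when c do [M x = e] otherwise [M x = e]]]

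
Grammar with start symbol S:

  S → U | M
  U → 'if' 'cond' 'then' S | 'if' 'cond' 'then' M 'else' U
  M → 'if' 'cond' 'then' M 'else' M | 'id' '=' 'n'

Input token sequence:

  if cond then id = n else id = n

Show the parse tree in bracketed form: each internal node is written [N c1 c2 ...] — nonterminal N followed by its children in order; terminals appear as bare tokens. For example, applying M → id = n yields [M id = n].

S
M
if cond then M else M
if cond then id = n else M
if cond then id = n else id = n

[S [M if cond then [M id = n] else [M id = n]]]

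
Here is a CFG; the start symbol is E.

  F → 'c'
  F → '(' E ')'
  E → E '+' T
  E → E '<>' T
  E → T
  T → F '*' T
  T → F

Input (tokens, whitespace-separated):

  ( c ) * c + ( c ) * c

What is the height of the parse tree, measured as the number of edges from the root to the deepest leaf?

[E [E [T [F ( [E [T [F c]]] )] * [T [F c]]]] + [T [F ( [E [T [F c]]] )] * [T [F c]]]]

7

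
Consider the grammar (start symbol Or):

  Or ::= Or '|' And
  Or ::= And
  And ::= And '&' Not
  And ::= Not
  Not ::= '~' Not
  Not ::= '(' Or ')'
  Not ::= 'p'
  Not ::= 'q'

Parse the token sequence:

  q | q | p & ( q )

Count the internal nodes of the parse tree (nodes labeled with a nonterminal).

14

[Or [Or [Or [And [Not q]]] | [And [Not q]]] | [And [And [Not p]] & [Not ( [Or [And [Not q]]] )]]]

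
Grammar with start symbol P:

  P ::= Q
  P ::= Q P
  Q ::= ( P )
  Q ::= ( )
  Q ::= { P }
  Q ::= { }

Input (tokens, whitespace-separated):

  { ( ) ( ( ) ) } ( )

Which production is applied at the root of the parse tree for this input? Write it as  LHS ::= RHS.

[P [Q { [P [Q ( )] [P [Q ( [P [Q ( )]] )]]] }] [P [Q ( )]]]

P ::= Q P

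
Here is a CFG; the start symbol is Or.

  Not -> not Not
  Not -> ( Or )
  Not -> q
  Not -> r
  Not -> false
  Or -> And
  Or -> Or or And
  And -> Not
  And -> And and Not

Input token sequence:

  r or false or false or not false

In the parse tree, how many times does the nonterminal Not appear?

[Or [Or [Or [Or [And [Not r]]] or [And [Not false]]] or [And [Not false]]] or [And [Not not [Not false]]]]

5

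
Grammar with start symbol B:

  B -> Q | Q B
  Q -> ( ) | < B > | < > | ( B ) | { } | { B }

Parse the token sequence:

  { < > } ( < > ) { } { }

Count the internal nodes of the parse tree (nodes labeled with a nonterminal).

[B [Q { [B [Q < >]] }] [B [Q ( [B [Q < >]] )] [B [Q { }] [B [Q { }]]]]]

12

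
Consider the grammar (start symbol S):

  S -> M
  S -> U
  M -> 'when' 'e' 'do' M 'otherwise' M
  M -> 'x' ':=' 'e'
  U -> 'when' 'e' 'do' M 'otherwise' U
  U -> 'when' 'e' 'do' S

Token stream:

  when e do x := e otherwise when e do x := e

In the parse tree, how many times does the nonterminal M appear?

2

[S [U when e do [M x := e] otherwise [U when e do [S [M x := e]]]]]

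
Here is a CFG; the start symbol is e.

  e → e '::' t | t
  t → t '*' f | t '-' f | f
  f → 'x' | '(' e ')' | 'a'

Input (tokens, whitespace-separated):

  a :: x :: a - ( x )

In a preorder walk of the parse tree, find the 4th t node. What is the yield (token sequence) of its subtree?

a

[e [e [e [t [f a]]] :: [t [f x]]] :: [t [t [f a]] - [f ( [e [t [f x]]] )]]]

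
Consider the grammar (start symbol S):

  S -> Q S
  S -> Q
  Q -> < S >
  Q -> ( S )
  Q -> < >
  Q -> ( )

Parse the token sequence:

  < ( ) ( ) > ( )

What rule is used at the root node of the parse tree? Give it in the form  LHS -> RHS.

[S [Q < [S [Q ( )] [S [Q ( )]]] >] [S [Q ( )]]]

S -> Q S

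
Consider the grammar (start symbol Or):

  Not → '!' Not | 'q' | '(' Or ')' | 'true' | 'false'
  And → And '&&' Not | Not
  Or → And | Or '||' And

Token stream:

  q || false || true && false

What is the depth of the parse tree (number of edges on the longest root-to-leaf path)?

5

[Or [Or [Or [And [Not q]]] || [And [Not false]]] || [And [And [Not true]] && [Not false]]]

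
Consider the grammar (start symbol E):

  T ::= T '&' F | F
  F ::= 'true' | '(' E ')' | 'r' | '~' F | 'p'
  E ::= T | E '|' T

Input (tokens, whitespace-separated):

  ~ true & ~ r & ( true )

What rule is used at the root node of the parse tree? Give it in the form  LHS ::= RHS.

E ::= T

[E [T [T [T [F ~ [F true]]] & [F ~ [F r]]] & [F ( [E [T [F true]]] )]]]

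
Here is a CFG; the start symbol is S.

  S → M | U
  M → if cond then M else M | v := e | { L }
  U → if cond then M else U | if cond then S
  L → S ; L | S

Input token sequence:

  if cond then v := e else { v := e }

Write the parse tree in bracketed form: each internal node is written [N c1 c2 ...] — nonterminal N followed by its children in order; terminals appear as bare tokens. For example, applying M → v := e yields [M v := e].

[S [M if cond then [M v := e] else [M { [L [S [M v := e]]] }]]]

S
M
if cond then M else M
if cond then v := e else M
if cond then v := e else { L }
if cond then v := e else { S }
if cond then v := e else { M }
if cond then v := e else { v := e }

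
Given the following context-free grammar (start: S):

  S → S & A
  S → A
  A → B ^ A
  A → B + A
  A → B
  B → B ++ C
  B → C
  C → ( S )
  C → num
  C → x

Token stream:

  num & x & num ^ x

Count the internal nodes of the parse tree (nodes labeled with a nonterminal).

15

[S [S [S [A [B [C num]]]] & [A [B [C x]]]] & [A [B [C num]] ^ [A [B [C x]]]]]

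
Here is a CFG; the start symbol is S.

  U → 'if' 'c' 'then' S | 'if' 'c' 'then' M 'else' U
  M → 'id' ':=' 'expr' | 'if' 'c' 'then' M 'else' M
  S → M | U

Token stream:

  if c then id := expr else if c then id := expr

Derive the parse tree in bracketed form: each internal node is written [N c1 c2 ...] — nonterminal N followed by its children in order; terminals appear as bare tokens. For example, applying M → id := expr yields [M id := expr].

S
U
if c then M else U
if c then id := expr else U
if c then id := expr else if c then S
if c then id := expr else if c then M
if c then id := expr else if c then id := expr

[S [U if c then [M id := expr] else [U if c then [S [M id := expr]]]]]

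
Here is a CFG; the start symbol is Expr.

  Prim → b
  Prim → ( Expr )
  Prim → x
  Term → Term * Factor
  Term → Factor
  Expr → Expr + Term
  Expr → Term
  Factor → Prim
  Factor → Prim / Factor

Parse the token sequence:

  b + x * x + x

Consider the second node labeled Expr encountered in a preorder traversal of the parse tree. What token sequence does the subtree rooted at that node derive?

b + x * x

[Expr [Expr [Expr [Term [Factor [Prim b]]]] + [Term [Term [Factor [Prim x]]] * [Factor [Prim x]]]] + [Term [Factor [Prim x]]]]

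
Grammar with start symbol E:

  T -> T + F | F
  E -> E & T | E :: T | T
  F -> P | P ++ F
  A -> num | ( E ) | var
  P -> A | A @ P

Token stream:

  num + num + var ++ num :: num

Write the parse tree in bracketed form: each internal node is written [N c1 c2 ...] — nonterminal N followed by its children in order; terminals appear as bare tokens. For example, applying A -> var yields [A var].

E
E :: T
T :: T
T + F :: T
T + F + F :: T
F + F + F :: T
P + F + F :: T
A + F + F :: T
num + F + F :: T
num + P + F :: T
num + A + F :: T
num + num + F :: T
num + num + P ++ F :: T
num + num + A ++ F :: T
num + num + var ++ F :: T
num + num + var ++ P :: T
num + num + var ++ A :: T
num + num + var ++ num :: T
num + num + var ++ num :: F
num + num + var ++ num :: P
num + num + var ++ num :: A
num + num + var ++ num :: num

[E [E [T [T [T [F [P [A num]]]] + [F [P [A num]]]] + [F [P [A var]] ++ [F [P [A num]]]]]] :: [T [F [P [A num]]]]]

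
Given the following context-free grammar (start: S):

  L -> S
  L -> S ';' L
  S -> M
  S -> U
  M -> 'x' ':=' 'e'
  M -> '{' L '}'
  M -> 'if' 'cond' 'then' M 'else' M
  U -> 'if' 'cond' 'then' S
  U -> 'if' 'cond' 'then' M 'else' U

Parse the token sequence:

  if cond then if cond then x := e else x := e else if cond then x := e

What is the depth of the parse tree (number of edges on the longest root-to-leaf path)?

5

[S [U if cond then [M if cond then [M x := e] else [M x := e]] else [U if cond then [S [M x := e]]]]]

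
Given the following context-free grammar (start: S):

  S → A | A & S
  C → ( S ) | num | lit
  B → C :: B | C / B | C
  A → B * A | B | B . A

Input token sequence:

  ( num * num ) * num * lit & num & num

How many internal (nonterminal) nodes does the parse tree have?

[S [A [B [C ( [S [A [B [C num]] * [A [B [C num]]]]] )]] * [A [B [C num]] * [A [B [C lit]]]]] & [S [A [B [C num]]] & [S [A [B [C num]]]]]]

25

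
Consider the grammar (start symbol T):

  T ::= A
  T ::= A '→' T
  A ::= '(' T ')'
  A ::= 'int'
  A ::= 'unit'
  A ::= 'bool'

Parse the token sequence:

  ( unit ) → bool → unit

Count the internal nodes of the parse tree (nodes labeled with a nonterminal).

[T [A ( [T [A unit]] )] → [T [A bool] → [T [A unit]]]]

8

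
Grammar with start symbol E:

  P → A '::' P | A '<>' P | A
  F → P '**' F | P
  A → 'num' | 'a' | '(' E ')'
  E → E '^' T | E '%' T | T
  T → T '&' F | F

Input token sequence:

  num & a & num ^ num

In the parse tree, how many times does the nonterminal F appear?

[E [E [T [T [T [F [P [A num]]]] & [F [P [A a]]]] & [F [P [A num]]]]] ^ [T [F [P [A num]]]]]

4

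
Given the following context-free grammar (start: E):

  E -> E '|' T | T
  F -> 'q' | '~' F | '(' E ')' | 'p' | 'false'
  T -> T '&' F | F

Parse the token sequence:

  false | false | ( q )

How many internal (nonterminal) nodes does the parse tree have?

12

[E [E [E [T [F false]]] | [T [F false]]] | [T [F ( [E [T [F q]]] )]]]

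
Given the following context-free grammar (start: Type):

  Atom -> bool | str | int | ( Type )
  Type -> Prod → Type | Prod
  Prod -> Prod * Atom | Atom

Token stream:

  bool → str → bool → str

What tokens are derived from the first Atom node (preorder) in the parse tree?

[Type [Prod [Atom bool]] → [Type [Prod [Atom str]] → [Type [Prod [Atom bool]] → [Type [Prod [Atom str]]]]]]

bool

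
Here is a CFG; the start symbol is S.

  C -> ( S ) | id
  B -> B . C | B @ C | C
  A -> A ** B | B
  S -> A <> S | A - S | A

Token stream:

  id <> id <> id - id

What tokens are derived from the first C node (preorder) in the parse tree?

id

[S [A [B [C id]]] <> [S [A [B [C id]]] <> [S [A [B [C id]]] - [S [A [B [C id]]]]]]]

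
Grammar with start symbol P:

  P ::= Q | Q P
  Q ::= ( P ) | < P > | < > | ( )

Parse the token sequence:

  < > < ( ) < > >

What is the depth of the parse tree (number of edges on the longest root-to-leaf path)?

[P [Q < >] [P [Q < [P [Q ( )] [P [Q < >]]] >]]]

6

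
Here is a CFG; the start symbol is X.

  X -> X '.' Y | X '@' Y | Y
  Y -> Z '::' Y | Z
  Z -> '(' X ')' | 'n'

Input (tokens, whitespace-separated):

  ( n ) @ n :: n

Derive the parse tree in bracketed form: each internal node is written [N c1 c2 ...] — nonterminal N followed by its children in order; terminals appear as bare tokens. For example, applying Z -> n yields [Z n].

[X [X [Y [Z ( [X [Y [Z n]]] )]]] @ [Y [Z n] :: [Y [Z n]]]]

X
X @ Y
Y @ Y
Z @ Y
( X ) @ Y
( Y ) @ Y
( Z ) @ Y
( n ) @ Y
( n ) @ Z :: Y
( n ) @ n :: Y
( n ) @ n :: Z
( n ) @ n :: n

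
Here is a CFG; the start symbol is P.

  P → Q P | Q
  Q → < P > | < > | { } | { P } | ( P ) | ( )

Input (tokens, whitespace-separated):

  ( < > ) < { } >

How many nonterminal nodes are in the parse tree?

8

[P [Q ( [P [Q < >]] )] [P [Q < [P [Q { }]] >]]]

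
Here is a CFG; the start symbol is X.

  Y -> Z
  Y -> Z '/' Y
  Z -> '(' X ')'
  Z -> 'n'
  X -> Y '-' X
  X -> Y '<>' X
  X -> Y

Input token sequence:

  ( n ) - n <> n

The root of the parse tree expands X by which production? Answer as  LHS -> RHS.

X -> Y '-' X

[X [Y [Z ( [X [Y [Z n]]] )]] - [X [Y [Z n]] <> [X [Y [Z n]]]]]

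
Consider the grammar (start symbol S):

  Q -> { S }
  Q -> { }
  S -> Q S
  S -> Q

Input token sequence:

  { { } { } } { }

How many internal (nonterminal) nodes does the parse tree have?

[S [Q { [S [Q { }] [S [Q { }]]] }] [S [Q { }]]]

8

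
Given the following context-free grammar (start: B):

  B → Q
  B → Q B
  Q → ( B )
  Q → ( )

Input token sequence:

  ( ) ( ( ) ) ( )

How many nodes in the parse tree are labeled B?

[B [Q ( )] [B [Q ( [B [Q ( )]] )] [B [Q ( )]]]]

4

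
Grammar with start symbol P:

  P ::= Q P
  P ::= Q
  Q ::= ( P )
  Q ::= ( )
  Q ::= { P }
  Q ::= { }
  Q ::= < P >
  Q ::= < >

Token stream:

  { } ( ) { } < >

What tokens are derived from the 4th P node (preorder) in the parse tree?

[P [Q { }] [P [Q ( )] [P [Q { }] [P [Q < >]]]]]

< >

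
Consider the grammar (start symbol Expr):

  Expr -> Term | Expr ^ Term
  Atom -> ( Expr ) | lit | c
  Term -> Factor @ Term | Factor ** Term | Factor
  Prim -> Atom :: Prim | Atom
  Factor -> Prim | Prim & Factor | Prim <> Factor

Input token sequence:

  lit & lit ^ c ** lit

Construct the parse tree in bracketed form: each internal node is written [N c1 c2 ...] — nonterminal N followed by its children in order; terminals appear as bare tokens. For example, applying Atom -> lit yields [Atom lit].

Expr
Expr ^ Term
Term ^ Term
Factor ^ Term
Prim & Factor ^ Term
Atom & Factor ^ Term
lit & Factor ^ Term
lit & Prim ^ Term
lit & Atom ^ Term
lit & lit ^ Term
lit & lit ^ Factor ** Term
lit & lit ^ Prim ** Term
lit & lit ^ Atom ** Term
lit & lit ^ c ** Term
lit & lit ^ c ** Factor
lit & lit ^ c ** Prim
lit & lit ^ c ** Atom
lit & lit ^ c ** lit

[Expr [Expr [Term [Factor [Prim [Atom lit]] & [Factor [Prim [Atom lit]]]]]] ^ [Term [Factor [Prim [Atom c]]] ** [Term [Factor [Prim [Atom lit]]]]]]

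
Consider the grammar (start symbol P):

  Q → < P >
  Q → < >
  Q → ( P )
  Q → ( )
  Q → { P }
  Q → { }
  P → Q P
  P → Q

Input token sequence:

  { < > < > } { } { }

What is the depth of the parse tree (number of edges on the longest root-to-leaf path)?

5

[P [Q { [P [Q < >] [P [Q < >]]] }] [P [Q { }] [P [Q { }]]]]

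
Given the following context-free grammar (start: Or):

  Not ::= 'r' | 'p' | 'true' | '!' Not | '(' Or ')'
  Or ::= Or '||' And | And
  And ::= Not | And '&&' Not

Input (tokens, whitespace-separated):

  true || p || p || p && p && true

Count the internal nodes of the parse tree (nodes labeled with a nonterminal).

16

[Or [Or [Or [Or [And [Not true]]] || [And [Not p]]] || [And [Not p]]] || [And [And [And [Not p]] && [Not p]] && [Not true]]]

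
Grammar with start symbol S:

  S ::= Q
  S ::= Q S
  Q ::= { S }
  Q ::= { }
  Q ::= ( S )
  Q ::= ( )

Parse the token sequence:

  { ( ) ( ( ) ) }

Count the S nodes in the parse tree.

4

[S [Q { [S [Q ( )] [S [Q ( [S [Q ( )]] )]]] }]]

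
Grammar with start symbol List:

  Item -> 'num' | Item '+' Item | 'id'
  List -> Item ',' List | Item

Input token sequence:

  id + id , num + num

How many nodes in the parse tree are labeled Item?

6

[List [Item [Item id] + [Item id]] , [List [Item [Item num] + [Item num]]]]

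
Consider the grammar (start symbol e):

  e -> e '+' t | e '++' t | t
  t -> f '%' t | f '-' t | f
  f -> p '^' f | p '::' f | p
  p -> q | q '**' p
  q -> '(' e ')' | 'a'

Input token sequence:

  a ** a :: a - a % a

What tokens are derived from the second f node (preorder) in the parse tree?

a

[e [t [f [p [q a] ** [p [q a]]] :: [f [p [q a]]]] - [t [f [p [q a]]] % [t [f [p [q a]]]]]]]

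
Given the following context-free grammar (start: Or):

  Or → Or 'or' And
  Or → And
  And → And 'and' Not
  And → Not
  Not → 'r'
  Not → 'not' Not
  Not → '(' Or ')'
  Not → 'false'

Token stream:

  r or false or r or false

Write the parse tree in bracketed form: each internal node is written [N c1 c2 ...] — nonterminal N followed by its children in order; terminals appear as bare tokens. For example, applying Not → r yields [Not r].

Or
Or or And
Or or And or And
Or or And or And or And
And or And or And or And
Not or And or And or And
r or And or And or And
r or Not or And or And
r or false or And or And
r or false or Not or And
r or false or r or And
r or false or r or Not
r or false or r or false

[Or [Or [Or [Or [And [Not r]]] or [And [Not false]]] or [And [Not r]]] or [And [Not false]]]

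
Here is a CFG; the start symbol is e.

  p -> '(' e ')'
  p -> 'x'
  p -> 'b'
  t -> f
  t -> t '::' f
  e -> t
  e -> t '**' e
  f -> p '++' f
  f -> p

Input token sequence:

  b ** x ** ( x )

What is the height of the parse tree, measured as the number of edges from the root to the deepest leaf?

10

[e [t [f [p b]]] ** [e [t [f [p x]]] ** [e [t [f [p ( [e [t [f [p x]]]] )]]]]]]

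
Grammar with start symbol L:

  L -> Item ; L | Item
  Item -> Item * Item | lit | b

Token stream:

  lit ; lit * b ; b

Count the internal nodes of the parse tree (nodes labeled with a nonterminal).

[L [Item lit] ; [L [Item [Item lit] * [Item b]] ; [L [Item b]]]]

8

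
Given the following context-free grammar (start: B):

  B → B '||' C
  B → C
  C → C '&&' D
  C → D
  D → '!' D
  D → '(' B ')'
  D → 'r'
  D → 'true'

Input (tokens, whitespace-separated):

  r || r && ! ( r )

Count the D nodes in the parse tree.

[B [B [C [D r]]] || [C [C [D r]] && [D ! [D ( [B [C [D r]]] )]]]]

5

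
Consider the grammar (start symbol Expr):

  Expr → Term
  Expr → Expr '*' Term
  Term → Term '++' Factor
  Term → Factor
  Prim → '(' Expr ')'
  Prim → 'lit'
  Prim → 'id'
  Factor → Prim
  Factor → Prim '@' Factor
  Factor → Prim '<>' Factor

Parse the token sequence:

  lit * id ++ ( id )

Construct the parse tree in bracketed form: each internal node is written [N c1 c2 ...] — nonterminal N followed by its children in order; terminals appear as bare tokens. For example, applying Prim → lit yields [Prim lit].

[Expr [Expr [Term [Factor [Prim lit]]]] * [Term [Term [Factor [Prim id]]] ++ [Factor [Prim ( [Expr [Term [Factor [Prim id]]]] )]]]]

Expr
Expr * Term
Term * Term
Factor * Term
Prim * Term
lit * Term
lit * Term ++ Factor
lit * Factor ++ Factor
lit * Prim ++ Factor
lit * id ++ Factor
lit * id ++ Prim
lit * id ++ ( Expr )
lit * id ++ ( Term )
lit * id ++ ( Factor )
lit * id ++ ( Prim )
lit * id ++ ( id )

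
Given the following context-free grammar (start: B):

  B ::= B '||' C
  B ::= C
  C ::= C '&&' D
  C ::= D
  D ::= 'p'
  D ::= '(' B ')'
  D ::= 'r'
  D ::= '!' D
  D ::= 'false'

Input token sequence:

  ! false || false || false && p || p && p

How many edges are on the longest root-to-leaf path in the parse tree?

[B [B [B [B [C [D ! [D false]]]] || [C [D false]]] || [C [C [D false]] && [D p]]] || [C [C [D p]] && [D p]]]

7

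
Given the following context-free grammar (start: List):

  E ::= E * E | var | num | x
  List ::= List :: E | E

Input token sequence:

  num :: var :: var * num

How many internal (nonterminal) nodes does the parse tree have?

[List [List [List [E num]] :: [E var]] :: [E [E var] * [E num]]]

8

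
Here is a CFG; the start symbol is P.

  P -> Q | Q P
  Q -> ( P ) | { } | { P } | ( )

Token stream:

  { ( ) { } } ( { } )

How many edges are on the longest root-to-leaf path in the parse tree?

[P [Q { [P [Q ( )] [P [Q { }]]] }] [P [Q ( [P [Q { }]] )]]]

5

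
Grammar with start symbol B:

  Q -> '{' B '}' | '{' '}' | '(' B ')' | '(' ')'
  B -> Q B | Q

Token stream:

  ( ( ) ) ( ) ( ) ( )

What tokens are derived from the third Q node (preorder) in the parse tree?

( )

[B [Q ( [B [Q ( )]] )] [B [Q ( )] [B [Q ( )] [B [Q ( )]]]]]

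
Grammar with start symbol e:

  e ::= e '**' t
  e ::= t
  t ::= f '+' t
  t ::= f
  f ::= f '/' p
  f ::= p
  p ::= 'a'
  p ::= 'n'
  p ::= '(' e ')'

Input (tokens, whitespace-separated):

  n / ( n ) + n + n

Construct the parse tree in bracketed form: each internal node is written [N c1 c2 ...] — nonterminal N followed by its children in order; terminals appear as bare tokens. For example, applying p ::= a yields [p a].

e
t
f + t
f / p + t
p / p + t
n / p + t
n / ( e ) + t
n / ( t ) + t
n / ( f ) + t
n / ( p ) + t
n / ( n ) + t
n / ( n ) + f + t
n / ( n ) + p + t
n / ( n ) + n + t
n / ( n ) + n + f
n / ( n ) + n + p
n / ( n ) + n + n

[e [t [f [f [p n]] / [p ( [e [t [f [p n]]]] )]] + [t [f [p n]] + [t [f [p n]]]]]]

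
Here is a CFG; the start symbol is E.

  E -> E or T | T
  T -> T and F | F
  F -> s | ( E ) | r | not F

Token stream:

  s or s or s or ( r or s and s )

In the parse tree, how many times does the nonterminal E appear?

[E [E [E [E [T [F s]]] or [T [F s]]] or [T [F s]]] or [T [F ( [E [E [T [F r]]] or [T [T [F s]] and [F s]]] )]]]

6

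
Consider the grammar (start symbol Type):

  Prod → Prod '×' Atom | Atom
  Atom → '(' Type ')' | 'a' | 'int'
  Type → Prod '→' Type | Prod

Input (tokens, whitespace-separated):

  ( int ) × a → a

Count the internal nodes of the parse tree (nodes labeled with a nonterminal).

[Type [Prod [Prod [Atom ( [Type [Prod [Atom int]]] )]] × [Atom a]] → [Type [Prod [Atom a]]]]

11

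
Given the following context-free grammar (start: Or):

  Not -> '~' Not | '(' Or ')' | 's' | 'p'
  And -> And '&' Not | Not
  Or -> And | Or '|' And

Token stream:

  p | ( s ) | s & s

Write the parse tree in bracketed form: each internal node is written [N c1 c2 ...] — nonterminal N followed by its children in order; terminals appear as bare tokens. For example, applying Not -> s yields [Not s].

Or
Or | And
Or | And | And
And | And | And
Not | And | And
p | And | And
p | Not | And
p | ( Or ) | And
p | ( And ) | And
p | ( Not ) | And
p | ( s ) | And
p | ( s ) | And & Not
p | ( s ) | Not & Not
p | ( s ) | s & Not
p | ( s ) | s & s

[Or [Or [Or [And [Not p]]] | [And [Not ( [Or [And [Not s]]] )]]] | [And [And [Not s]] & [Not s]]]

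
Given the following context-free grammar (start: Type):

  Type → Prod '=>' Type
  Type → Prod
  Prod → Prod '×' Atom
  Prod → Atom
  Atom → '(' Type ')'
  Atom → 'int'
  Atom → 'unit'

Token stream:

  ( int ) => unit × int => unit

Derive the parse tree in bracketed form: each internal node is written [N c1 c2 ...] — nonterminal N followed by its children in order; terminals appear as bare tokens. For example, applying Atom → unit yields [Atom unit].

[Type [Prod [Atom ( [Type [Prod [Atom int]]] )]] => [Type [Prod [Prod [Atom unit]] × [Atom int]] => [Type [Prod [Atom unit]]]]]

Type
Prod => Type
Atom => Type
( Type ) => Type
( Prod ) => Type
( Atom ) => Type
( int ) => Type
( int ) => Prod => Type
( int ) => Prod × Atom => Type
( int ) => Atom × Atom => Type
( int ) => unit × Atom => Type
( int ) => unit × int => Type
( int ) => unit × int => Prod
( int ) => unit × int => Atom
( int ) => unit × int => unit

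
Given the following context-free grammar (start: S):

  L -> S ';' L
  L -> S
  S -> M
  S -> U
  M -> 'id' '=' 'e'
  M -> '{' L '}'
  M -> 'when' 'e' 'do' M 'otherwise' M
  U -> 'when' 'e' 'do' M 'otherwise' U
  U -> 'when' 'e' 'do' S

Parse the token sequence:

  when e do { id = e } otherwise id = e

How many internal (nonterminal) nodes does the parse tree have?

[S [M when e do [M { [L [S [M id = e]]] }] otherwise [M id = e]]]

7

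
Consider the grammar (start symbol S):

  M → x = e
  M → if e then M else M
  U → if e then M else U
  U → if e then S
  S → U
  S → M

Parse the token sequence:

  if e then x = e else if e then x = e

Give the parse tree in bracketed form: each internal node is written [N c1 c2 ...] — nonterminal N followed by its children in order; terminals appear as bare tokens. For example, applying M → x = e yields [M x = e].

[S [U if e then [M x = e] else [U if e then [S [M x = e]]]]]

S
U
if e then M else U
if e then x = e else U
if e then x = e else if e then S
if e then x = e else if e then M
if e then x = e else if e then x = e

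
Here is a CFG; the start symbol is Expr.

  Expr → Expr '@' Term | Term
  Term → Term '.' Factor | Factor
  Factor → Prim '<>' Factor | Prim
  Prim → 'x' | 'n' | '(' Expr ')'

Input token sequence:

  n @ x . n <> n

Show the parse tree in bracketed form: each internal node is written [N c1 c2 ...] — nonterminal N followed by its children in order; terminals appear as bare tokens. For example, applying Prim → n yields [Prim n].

Expr
Expr @ Term
Term @ Term
Factor @ Term
Prim @ Term
n @ Term
n @ Term . Factor
n @ Factor . Factor
n @ Prim . Factor
n @ x . Factor
n @ x . Prim <> Factor
n @ x . n <> Factor
n @ x . n <> Prim
n @ x . n <> n

[Expr [Expr [Term [Factor [Prim n]]]] @ [Term [Term [Factor [Prim x]]] . [Factor [Prim n] <> [Factor [Prim n]]]]]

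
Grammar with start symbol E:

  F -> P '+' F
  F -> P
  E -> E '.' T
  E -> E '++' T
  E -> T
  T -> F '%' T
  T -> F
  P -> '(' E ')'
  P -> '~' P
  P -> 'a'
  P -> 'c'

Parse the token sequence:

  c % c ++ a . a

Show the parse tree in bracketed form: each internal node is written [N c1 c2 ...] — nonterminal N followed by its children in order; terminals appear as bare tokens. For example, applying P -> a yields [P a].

[E [E [E [T [F [P c]] % [T [F [P c]]]]] ++ [T [F [P a]]]] . [T [F [P a]]]]

E
E . T
E ++ T . T
T ++ T . T
F % T ++ T . T
P % T ++ T . T
c % T ++ T . T
c % F ++ T . T
c % P ++ T . T
c % c ++ T . T
c % c ++ F . T
c % c ++ P . T
c % c ++ a . T
c % c ++ a . F
c % c ++ a . P
c % c ++ a . a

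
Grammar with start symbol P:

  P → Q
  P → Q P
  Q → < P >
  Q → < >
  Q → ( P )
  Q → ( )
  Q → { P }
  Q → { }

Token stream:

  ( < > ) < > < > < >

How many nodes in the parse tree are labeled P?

5

[P [Q ( [P [Q < >]] )] [P [Q < >] [P [Q < >] [P [Q < >]]]]]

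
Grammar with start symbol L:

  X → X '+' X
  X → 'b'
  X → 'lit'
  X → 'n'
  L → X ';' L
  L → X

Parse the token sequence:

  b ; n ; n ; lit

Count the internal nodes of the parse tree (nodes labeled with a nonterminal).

[L [X b] ; [L [X n] ; [L [X n] ; [L [X lit]]]]]

8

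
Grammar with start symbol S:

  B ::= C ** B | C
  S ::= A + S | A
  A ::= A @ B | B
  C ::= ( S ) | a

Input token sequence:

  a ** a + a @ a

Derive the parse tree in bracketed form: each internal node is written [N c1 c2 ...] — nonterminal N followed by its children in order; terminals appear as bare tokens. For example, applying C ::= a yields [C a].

[S [A [B [C a] ** [B [C a]]]] + [S [A [A [B [C a]]] @ [B [C a]]]]]

S
A + S
B + S
C ** B + S
a ** B + S
a ** C + S
a ** a + S
a ** a + A
a ** a + A @ B
a ** a + B @ B
a ** a + C @ B
a ** a + a @ B
a ** a + a @ C
a ** a + a @ a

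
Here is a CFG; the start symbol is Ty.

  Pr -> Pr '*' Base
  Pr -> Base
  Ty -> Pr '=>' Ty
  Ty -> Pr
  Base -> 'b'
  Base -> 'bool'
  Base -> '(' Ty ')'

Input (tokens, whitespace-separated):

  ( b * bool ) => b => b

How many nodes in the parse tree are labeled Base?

[Ty [Pr [Base ( [Ty [Pr [Pr [Base b]] * [Base bool]]] )]] => [Ty [Pr [Base b]] => [Ty [Pr [Base b]]]]]

5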